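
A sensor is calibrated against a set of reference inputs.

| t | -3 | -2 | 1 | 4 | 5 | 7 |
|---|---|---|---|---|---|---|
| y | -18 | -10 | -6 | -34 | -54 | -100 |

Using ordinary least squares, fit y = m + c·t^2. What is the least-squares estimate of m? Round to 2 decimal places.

m = -2.34

Compute the Gram sums: Σ1 = 6, Σt^2 = 104, Σt^2·t^2 = 3380.
For Xᵀy: Σy = -222, Σt^2·y = -7002.
So XᵀX·[m, c]ᵀ = Xᵀy: [[6, 104]; [104, 3380]]·[m, c]ᵀ = [-222, -7002]ᵀ.
Eliminating c: 3380·(row 1) − 104·(row 2) gives 9464·m = 3380·(-222) − 104·(-7002) = -22152, so m = -213/91.
Then c = ((-7002) − 104·(-213/91))/3380 = -4731/2366.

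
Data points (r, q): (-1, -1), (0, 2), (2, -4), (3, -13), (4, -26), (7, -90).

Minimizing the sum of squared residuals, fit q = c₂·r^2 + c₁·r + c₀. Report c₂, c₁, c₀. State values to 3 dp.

c₂ = -2.033, c₁ = 1.085, c₀ = 2.055

With design matrix M, MᵀM = [[2755, 441, 79]; [441, 79, 15]; [79, 15, 6]] and Mᵀq = [-4960, -780, -132]ᵀ.
Solving the 3×3 system (Gaussian elimination) gives c₂ = -36207/17810, c₁ = 19323/17810, c₀ = 18299/8905.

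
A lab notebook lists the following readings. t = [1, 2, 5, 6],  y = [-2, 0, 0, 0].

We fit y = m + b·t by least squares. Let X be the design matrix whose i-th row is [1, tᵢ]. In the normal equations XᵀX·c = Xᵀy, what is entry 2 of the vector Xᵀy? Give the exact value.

Entry 2 ↔ basis t, so (Xᵀy)_{2} = Σᵢ (t)·yᵢ = (1)·(-2) + (2)·(0) + (5)·(0) + (6)·(0) = -2.

-2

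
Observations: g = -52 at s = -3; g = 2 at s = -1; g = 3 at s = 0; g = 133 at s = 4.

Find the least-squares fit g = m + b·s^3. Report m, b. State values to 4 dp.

Sums needed: Σ1 = 4, Σs^3 = 36, Σs^3·s^3 = 4826.
And Σg = 86, Σs^3·g = 9914.
AᵀA·[m, b]ᵀ = Aᵀg becomes [[4, 36]; [36, 4826]]·[m, b]ᵀ = [86, 9914]ᵀ.
Eliminating b: 4826·(row 1) − 36·(row 2) gives 18008·m = 4826·86 − 36·9914 = 58132, so m = 14533/4502.
Then b = (9914 − 36·(14533/4502))/4826 = 4570/2251.

m = 3.2281, b = 2.0302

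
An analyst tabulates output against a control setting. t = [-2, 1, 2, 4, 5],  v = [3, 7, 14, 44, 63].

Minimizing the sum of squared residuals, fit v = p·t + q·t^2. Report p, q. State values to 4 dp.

p = 2.9188, q = 1.9688

Compute the Gram sums: Σt·t = 50, Σt·t^2 = 190, Σt^2·t^2 = 914.
For Aᵀv: Σt·v = 520, Σt^2·v = 2354.
AᵀA·[p, q]ᵀ = Aᵀv becomes [[50, 190]; [190, 914]]·[p, q]ᵀ = [520, 2354]ᵀ.
Eliminating q: 914·(row 1) − 190·(row 2) gives 9600·p = 914·520 − 190·2354 = 28020, so p = 467/160.
Then q = (2354 − 190·(467/160))/914 = 63/32.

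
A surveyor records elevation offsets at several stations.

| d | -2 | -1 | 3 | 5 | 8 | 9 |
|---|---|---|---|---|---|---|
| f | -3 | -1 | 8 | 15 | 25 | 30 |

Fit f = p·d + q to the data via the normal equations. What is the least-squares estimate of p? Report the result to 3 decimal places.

p = 2.948

Normal-equation sums: Σd·d = 184, Σd = 22, Σ1 = 6.
And Σd·f = 576, Σf = 74.
Normal equations: [[184, 22]; [22, 6]]·[p, q]ᵀ = [576, 74]ᵀ.
Δ = 184·6 − 22² = 620.
p = (576·6 − 22·74)/620 = 457/155; q = (184·74 − 22·576)/620 = 236/155.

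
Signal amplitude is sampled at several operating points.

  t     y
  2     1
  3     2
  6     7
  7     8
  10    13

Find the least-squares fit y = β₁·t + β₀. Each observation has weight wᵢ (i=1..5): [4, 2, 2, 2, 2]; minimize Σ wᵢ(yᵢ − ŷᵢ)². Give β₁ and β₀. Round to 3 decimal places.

Entries of AᵀWA: Σwᵢ·t·t = 404, Σwᵢ·t = 60, Σwᵢ·1 = 12.
And Σwᵢ·t·y = 476, Σwᵢ·y = 64.
AᵀWA·[β₁, β₀]ᵀ = AᵀWy becomes [[404, 60]; [60, 12]]·[β₁, β₀]ᵀ = [476, 64]ᵀ.
Determinant 404·12 − 60² = 1248.
β₁ = (476·12 − 60·64)/1248 = 3/2; β₀ = (404·64 − 60·476)/1248 = -13/6.

β₁ = 1.500, β₀ = -2.167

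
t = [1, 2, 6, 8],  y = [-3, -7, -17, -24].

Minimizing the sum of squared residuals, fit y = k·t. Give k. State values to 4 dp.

k = -2.9619

The normal system MᵀM·[k]ᵀ = Mᵀy is [[105]]·[k]ᵀ = [-311]ᵀ.
Hence k = -311 / 105 ≈ -2.9619.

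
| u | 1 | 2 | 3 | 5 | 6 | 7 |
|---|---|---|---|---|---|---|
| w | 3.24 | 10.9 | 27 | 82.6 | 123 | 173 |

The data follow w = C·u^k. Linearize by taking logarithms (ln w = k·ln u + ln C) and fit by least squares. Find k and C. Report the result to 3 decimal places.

k = 2.071, C = 2.932

Taking logs, ln w = k·ln u + ln C, so regress ln w on ln u.
Σln u = 7.1389, Σ(ln u)² = 11.2747, Σln w = 21.2397, Σln u·ln w = 31.0308.
Normal system: [[11.2747, 7.1389]; [7.1389, 6]]·[k, ln C]ᵀ = [31.0308, 21.2397]ᵀ.
Solving (det = 16.6845): k = 2.07124, ln C = 1.07556, so C = exp(1.07556) = 2.93162.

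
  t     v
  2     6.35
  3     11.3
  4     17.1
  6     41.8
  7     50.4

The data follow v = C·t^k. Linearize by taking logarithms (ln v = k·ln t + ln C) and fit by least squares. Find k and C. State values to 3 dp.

Taking logs, ln v = k·ln t + ln C, so regress ln v on ln t.
XᵀX = [[10.6062, 6.9157]; [6.9157, 5]], rhs = [22.1974, 14.7652]ᵀ  (here Σln t = 6.9157, Σ(ln t)² = 10.6062, Σln v = 14.7652, Σln t·ln v = 22.1974).
Solving (det = 5.2037): k = 1.70546, ln C = 0.59415, so C = exp(0.59415) = 1.81149.

k = 1.705, C = 1.811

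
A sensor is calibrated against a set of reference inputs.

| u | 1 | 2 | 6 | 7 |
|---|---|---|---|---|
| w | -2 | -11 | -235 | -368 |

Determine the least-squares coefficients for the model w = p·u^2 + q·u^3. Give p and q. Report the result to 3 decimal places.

p = -0.707, q = -0.971

MᵀM·[p, q]ᵀ = Mᵀw reads: 3714·p + 24616·q = -26538;  24616·p + 164370·q = -177074.
(Σu^2·u^2 = 3714, Σu^2·u^3 = 24616, Σu^3·u^3 = 164370, Σu^2·w = -26538, Σu^3·w = -177074.)
Eliminating q: 164370·(row 1) − 24616·(row 2) gives 4522724·p = 164370·(-26538) − 24616·(-177074) = -3197476, so p = -799369/1130681.
Then q = ((-177074) − 24616·(-799369/1130681))/164370 = -1098357/1130681.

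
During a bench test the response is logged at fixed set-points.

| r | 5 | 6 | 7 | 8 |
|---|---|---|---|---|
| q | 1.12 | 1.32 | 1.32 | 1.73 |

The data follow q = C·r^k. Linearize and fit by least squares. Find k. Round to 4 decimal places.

k = 0.8207

Taking logs, ln q = k·ln r + ln C, so regress ln q on ln r.
Σln r = 7.4265, Σ(ln r)² = 13.9113, Σln q = 1.2167, Σln r·ln q = 2.3599.
Equations: 13.9113·k + 7.4265·ln C = 2.3599;  7.4265·k + 4·ln C = 1.2167.
Δ = 13.9113·4 − (7.4265)² = 0.4917; k = (2.3599·4 − 7.4265·1.2167)/0.4917 = 0.82066, ln C = (13.9113·1.2167 − 7.4265·2.3599)/0.4917 = -1.21949.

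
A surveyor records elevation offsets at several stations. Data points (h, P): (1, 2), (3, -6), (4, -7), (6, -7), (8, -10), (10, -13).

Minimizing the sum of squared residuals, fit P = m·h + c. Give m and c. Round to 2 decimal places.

Compute the Gram sums: Σh·h = 226, Σh = 32, Σ1 = 6.
And Σh·P = -296, ΣP = -41.
Normal equations: [[226, 32]; [32, 6]]·[m, c]ᵀ = [-296, -41]ᵀ.
Eliminating c: 6·(row 1) − 32·(row 2) gives 332·m = 6·(-296) − 32·(-41) = -464, so m = -116/83.
Then c = ((-41) − 32·(-116/83))/6 = 103/166.

m = -1.40, c = 0.62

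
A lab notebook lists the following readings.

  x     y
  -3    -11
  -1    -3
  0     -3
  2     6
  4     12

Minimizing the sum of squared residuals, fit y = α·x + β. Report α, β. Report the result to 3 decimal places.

Setting ∂/∂α … = 0 gives: 30·α + 2·β = 96;  2·α + 5·β = 1.
(Σx·x = 30, Σx = 2, Σ1 = 5, Σx·y = 96, Σy = 1.)
Eliminating β: 5·(row 1) − 2·(row 2) gives 146·α = 5·96 − 2·1 = 478, so α = 239/73.
Then β = (1 − 2·(239/73))/5 = -81/73.

α = 3.274, β = -1.110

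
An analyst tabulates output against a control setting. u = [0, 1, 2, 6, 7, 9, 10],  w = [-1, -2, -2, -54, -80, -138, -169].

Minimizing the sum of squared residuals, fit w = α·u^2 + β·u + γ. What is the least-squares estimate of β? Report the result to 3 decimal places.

β = 2.748

Entries of AᵀA: Σu^2·u^2 = 20275, Σu^2·u = 2297, Σu^2 = 271, Σu·u = 271, Σu = 35, Σ1 = 7.
Moment sums: Σu^2·w = -33952, Σu·w = -3822, Σw = -446.
So AᵀA·[α, β, γ]ᵀ = Aᵀw: [[20275, 2297, 271]; [2297, 271, 35]; [271, 35, 7]]·[α, β, γ]ᵀ = [-33952, -3822, -446]ᵀ.
Inverting the 3×3 Gram matrix, [α, β, γ]ᵀ = [-19860/10081, 83099/30243, -35809/30243]ᵀ.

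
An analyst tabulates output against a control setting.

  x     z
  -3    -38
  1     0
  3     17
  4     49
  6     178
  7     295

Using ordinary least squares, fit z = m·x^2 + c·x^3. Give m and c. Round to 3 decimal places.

m = -1.134, c = 1.020

Forming AᵀA = [[4116, 25608]; [25608, 169860]] and Aᵀz = [21458, 144254]ᵀ gives AᵀA·[m, c]ᵀ = Aᵀz.
Determinant 4116·169860 − 25608² = 43374096.
m = (21458·169860 − 25608·144254)/43374096 = -683341/602418; c = (4116·144254 − 25608·21458)/43374096 = 204875/200806.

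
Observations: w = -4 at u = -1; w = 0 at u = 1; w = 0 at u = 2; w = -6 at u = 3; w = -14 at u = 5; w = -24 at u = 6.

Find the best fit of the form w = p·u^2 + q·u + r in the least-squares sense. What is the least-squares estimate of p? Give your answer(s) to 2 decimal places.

p = -0.92

Sums needed: Σu^2·u^2 = 2020, Σu^2·u = 376, Σu^2 = 76, Σu·u = 76, Σu = 16, Σ1 = 6.
Moment sums: Σu^2·w = -1272, Σu·w = -228, Σw = -48.
Normal equations: [[2020, 376, 76]; [376, 76, 16]; [76, 16, 6]]·[p, q, r]ᵀ = [-1272, -228, -48]ᵀ.
Inverting the 3×3 Gram matrix, [p, q, r]ᵀ = [-12/13, 9/5, -72/65]ᵀ.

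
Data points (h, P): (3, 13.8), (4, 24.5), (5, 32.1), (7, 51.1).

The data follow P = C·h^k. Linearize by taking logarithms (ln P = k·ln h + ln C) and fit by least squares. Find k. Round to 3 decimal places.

k = 1.518

Linearized form: ln P = k·ln h + ln C. From the 4 transformed points,
XᵀX = [[9.5056, 6.0403]; [6.0403, 4]], rhs = [20.5555, 13.2260]ᵀ  (here Σln h = 6.0403, Σ(ln h)² = 9.5056, Σln P = 13.2260, Σln h·ln P = 20.5555).
Δ = 9.5056·4 − (6.0403)² = 1.5378; k = (20.5555·4 − 6.0403·13.2260)/1.5378 = 1.51755, ln C = (9.5056·13.2260 − 6.0403·20.5555)/1.5378 = 1.01490.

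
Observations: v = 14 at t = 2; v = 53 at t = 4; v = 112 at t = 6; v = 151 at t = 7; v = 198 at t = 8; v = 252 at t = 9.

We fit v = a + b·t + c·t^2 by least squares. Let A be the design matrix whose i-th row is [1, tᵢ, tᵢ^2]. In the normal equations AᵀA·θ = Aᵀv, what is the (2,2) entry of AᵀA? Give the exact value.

250

Row 2 ↔ basis t, column 2 ↔ basis t, so (AᵀA)_{2,2} = Σᵢ (t)·(t) = (2)·(2) + (4)·(4) + (6)·(6) + (7)·(7) + (8)·(8) + (9)·(9) = 250.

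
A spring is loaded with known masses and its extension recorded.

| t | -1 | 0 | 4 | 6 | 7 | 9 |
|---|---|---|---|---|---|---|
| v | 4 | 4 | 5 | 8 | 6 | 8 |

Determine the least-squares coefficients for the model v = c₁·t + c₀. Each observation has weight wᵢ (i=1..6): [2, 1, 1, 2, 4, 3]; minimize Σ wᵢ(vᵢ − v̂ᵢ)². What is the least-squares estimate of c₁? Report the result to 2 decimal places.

Sums needed: Σwᵢ·t·t = 529, Σwᵢ·t = 69, Σwᵢ·1 = 13.
For AᵀWv: Σwᵢ·t·v = 492, Σwᵢ·v = 81.
Δ = 529·13 − 69² = 2116.
c₁ = (492·13 − 69·81)/2116 = 807/2116; c₀ = (529·81 − 69·492)/2116 = 387/92.

c₁ = 0.38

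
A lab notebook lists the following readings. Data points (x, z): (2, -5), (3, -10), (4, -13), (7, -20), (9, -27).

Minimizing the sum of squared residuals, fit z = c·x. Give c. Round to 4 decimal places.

Entries of AᵀA: Σx·x = 159.
And Σx·z = -475.
c = (-475)/159 = -2.98742.

c = -2.9874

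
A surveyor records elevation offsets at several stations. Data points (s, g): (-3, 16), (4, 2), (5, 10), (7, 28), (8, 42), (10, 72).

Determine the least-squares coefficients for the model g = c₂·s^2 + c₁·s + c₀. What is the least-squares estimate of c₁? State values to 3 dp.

c₁ = -2.894

XᵀX·[c₂, c₁, c₀]ᵀ = Xᵀg reads: 17459·c₂ + 2017·c₁ + 263·c₀ = 11686;  2017·c₂ + 263·c₁ + 31·c₀ = 1262;  263·c₂ + 31·c₁ + 6·c₀ = 170.
(Σs^2·s^2 = 17459, Σs^2·s = 2017, Σs^2 = 263, Σs·s = 263, Σs = 31, Σ1 = 6, Σs^2·g = 11686, Σs·g = 1262, Σg = 170.)
Inverting the 3×3 Gram matrix, [c₂, c₁, c₀]ᵀ = [91457/88352, -23247/8032, -92177/44176]ᵀ.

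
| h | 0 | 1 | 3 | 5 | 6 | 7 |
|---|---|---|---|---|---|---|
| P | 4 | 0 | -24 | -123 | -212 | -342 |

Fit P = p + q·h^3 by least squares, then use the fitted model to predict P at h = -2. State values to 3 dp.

P̂ = 10.817

The normal equations are: 6·p + 712·q = -697;  712·p + 180660·q = -179121.
Eliminating q: 180660·(row 1) − 712·(row 2) gives 577016·p = 180660·(-697) − 712·(-179121) = 1614132, so p = 403533/144254.
Then q = ((-179121) − 712·(403533/144254))/180660 = -289231/288508.
At h = -2: P̂ = (403533/144254)·(1) + (-289231/288508)·(-8) = 1560457/144254.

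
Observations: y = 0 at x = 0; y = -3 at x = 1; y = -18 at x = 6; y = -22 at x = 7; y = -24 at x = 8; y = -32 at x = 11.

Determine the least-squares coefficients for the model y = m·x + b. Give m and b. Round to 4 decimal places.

The normal system MᵀM·[m, b]ᵀ = Mᵀy is [[271, 33]; [33, 6]]·[m, b]ᵀ = [-809, -99]ᵀ.
Eliminating b: 6·(row 1) − 33·(row 2) gives 537·m = 6·(-809) − 33·(-99) = -1587, so m = -529/179.
Then b = ((-99) − 33·(-529/179))/6 = -44/179.

m = -2.9553, b = -0.2458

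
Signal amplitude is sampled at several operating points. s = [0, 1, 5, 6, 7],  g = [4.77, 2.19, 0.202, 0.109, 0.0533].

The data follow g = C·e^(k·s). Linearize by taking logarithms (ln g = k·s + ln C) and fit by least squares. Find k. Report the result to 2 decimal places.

k = -0.63

Let Y = ln g. Fitting Y = k·s + ln C by least squares:
Σs = 19.0000, Σ(s)² = 111.0000, Σln g = -4.4015, Σs·ln g = -41.0347.
Normal system: [[111.0000, 19.0000]; [19.0000, 5]]·[k, ln C]ᵀ = [-41.0347, -4.4015]ᵀ.
Δ = 111.0000·5 − (19.0000)² = 194.0000; k = (-41.0347·5 − 19.0000·-4.4015)/194.0000 = -0.62652, ln C = (111.0000·-4.4015 − 19.0000·-41.0347)/194.0000 = 1.50050.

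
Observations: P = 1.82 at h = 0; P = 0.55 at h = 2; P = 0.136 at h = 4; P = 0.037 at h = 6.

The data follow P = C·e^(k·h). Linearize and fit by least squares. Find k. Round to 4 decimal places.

Linearized form: ln P = k·h + ln C. From the 4 transformed points,
XᵀX = [[56.0000, 12.0000]; [12.0000, 4]], rhs = [-28.9571, -5.2909]ᵀ  (here Σh = 12.0000, Σ(h)² = 56.0000, Σln P = -5.2909, Σh·ln P = -28.9571).
Solving (det = 80.0000): k = -0.65421, ln C = 0.63991.

k = -0.6542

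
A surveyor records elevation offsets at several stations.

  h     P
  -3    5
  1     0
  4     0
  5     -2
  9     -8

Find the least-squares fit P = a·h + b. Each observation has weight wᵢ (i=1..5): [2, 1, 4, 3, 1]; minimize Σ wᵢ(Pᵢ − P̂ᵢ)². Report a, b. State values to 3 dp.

Compute the Gram sums: Σwᵢ·h·h = 239, Σwᵢ·h = 35, Σwᵢ·1 = 11.
Moment sums: Σwᵢ·h·P = -132, Σwᵢ·P = -4.
XᵀWX·[a, b]ᵀ = XᵀWP becomes [[239, 35]; [35, 11]]·[a, b]ᵀ = [-132, -4]ᵀ.
Eliminating b: 11·(row 1) − 35·(row 2) gives 1404·a = 11·(-132) − 35·(-4) = -1312, so a = -328/351.
Then b = ((-4) − 35·(-328/351))/11 = 916/351.

a = -0.934, b = 2.610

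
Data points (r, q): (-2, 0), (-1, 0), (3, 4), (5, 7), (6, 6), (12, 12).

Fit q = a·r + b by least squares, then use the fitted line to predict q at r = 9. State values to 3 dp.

q̂ = 9.408

The normal equations are: 219·a + 23·b = 227;  23·a + 6·b = 29.
(Σr·r = 219, Σr = 23, Σ1 = 6, Σr·q = 227, Σq = 29.)
Determinant 219·6 − 23² = 785.
a = (227·6 − 23·29)/785 = 139/157; b = (219·29 − 23·227)/785 = 226/157.
At r = 9: q̂ = (139/157)·(9) + (226/157)·(1) = 1477/157.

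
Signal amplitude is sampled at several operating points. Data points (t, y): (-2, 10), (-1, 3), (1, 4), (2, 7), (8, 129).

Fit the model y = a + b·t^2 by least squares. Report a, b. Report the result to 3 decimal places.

a = 1.015, b = 1.999

Normal-equation sums: Σ1 = 5, Σt^2 = 74, Σt^2·t^2 = 4130.
And Σy = 153, Σt^2·y = 8331.
MᵀM·[a, b]ᵀ = Mᵀy becomes [[5, 74]; [74, 4130]]·[a, b]ᵀ = [153, 8331]ᵀ.
Eliminating b: 4130·(row 1) − 74·(row 2) gives 15174·a = 4130·153 − 74·8331 = 15396, so a = 2566/2529.
Then b = (8331 − 74·(2566/2529))/4130 = 10111/5058.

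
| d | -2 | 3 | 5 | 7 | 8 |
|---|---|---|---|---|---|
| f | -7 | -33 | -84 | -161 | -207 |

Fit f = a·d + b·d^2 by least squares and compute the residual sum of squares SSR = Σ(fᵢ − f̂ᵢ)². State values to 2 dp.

SSR = 1.53

Compute the Gram sums: Σd·d = 151, Σd·d^2 = 999, Σd^2·d^2 = 7219.
And Σd·f = -3288, Σd^2·f = -23562.
So XᵀX·[a, b]ᵀ = Xᵀf: [[151, 999]; [999, 7219]]·[a, b]ᵀ = [-3288, -23562]ᵀ.
Determinant 151·7219 − 999² = 92068.
a = ((-3288)·7219 − 999·(-23562))/92068 = -98817/46034; b = (151·(-23562) − 999·(-3288))/92068 = -136575/46034.
Residuals: 13214/23017, 3252/23017, 20802/23017, -13790/23017, 1149/23017; SSR = 35165/23017.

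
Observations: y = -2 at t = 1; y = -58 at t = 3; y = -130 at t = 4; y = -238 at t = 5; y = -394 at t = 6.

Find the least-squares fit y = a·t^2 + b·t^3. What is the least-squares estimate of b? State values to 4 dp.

With design matrix M, MᵀM = [[2259, 12169]; [12169, 67107]] and Mᵀy = [-22738, -124742]ᵀ.
Δ = 2259·67107 − 12169² = 3510152.
a = ((-22738)·67107 − 12169·(-124742))/3510152 = -986696/438769; b = (2259·(-124742) − 12169·(-22738))/3510152 = -636682/438769.

b = -1.4511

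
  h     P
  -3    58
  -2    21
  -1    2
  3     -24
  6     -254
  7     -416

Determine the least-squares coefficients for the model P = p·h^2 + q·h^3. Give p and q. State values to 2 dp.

p = 1.92, q = -1.49

The normal system XᵀX·[p, q]ᵀ = XᵀP is [[3876, 24550]; [24550, 165828]]·[p, q]ᵀ = [-29136, -199936]ᵀ.
Determinant 3876·165828 − 24550² = 40046828.
p = ((-29136)·165828 − 24550·(-199936))/40046828 = 19216048/10011707; q = (3876·(-199936) − 24550·(-29136))/40046828 = -14915784/10011707.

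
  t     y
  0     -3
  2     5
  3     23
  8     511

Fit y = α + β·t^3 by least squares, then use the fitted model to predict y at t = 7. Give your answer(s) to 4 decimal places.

ŷ = 341.1931

With design matrix M, MᵀM = [[4, 547]; [547, 262937]] and Mᵀy = [536, 262293]ᵀ.
Eliminating β: 262937·(row 1) − 547·(row 2) gives 752539·α = 262937·536 − 547·262293 = -2540039, so α = -2540039/752539.
Then β = (262293 − 547·(-2540039/752539))/262937 = 755980/752539.
At t = 7: ŷ = (-2540039/752539)·(1) + (755980/752539)·(343) = 256761101/752539.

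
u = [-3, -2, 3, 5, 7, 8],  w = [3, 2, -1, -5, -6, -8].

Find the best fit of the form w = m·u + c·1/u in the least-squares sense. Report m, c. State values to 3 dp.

m = -0.956, c = 0.996

Forming XᵀX = [[160, 6]; [6, 386849/705600]] and Xᵀw = [-147, -109/21]ᵀ gives XᵀX·[m, c]ᵀ = Xᵀw.
Eliminating c: (386849/705600)·(row 1) − 6·(row 2) gives (228089/4410)·m = (386849/705600)·(-147) − 6·(-109/21) = -1661543/33600, so m = -34892403/36494240.
Then c = ((-109/21) − 6·(-34892403/36494240))/(386849/705600) = 227220/228089.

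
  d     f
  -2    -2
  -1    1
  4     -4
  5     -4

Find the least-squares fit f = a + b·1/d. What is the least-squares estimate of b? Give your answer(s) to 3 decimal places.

b = -3.865

Entries of AᵀA: Σ1 = 4, Σ1/d = -21/20, Σ1/d·1/d = 541/400.
And Σf = -9, Σ1/d·f = -9/5.
So AᵀA·[a, b]ᵀ = Aᵀf: [[4, -21/20]; [-21/20, 541/400]]·[a, b]ᵀ = [-9, -9/5]ᵀ.
Eliminating b: (541/400)·(row 1) − (-21/20)·(row 2) gives (1723/400)·a = (541/400)·(-9) − (-21/20)·(-9/5) = -225/16, so a = -5625/1723.
Then b = ((-9/5) − (-21/20)·(-5625/1723))/(541/400) = -6660/1723.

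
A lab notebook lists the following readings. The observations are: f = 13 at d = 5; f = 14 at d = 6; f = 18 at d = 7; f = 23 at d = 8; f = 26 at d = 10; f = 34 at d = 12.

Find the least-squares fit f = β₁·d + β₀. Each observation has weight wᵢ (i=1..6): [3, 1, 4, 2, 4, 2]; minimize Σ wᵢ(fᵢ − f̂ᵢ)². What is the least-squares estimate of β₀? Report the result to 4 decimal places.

β₀ = -2.0452

Entries of AᵀWA: Σwᵢ·d·d = 1123, Σwᵢ·d = 129, Σwᵢ·1 = 16.
And Σwᵢ·d·f = 3007, Σwᵢ·f = 343.
Eliminating β₀: 16·(row 1) − 129·(row 2) gives 1327·β₁ = 16·3007 − 129·343 = 3865, so β₁ = 3865/1327.
Then β₀ = (343 − 129·(3865/1327))/16 = -2714/1327.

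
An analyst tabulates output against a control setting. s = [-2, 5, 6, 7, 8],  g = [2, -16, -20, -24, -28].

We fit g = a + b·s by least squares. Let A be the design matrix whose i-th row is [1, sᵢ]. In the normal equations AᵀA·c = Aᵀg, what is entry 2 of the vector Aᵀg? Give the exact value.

-596

Entry 2 ↔ basis s, so (Aᵀg)_{2} = Σᵢ (s)·gᵢ = (-2)·(2) + (5)·(-16) + (6)·(-20) + (7)·(-24) + (8)·(-28) = -596.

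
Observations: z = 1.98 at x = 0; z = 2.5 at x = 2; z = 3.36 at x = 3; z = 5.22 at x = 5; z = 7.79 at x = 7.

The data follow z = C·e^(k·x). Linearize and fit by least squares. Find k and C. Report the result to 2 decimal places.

Linearized form: ln z = k·x + ln C. From the 5 transformed points,
XᵀX = [[87.0000, 17.0000]; [17.0000, 5]], rhs = [28.1008, 6.5167]ᵀ  (here Σx = 17.0000, Σ(x)² = 87.0000, Σln z = 6.5167, Σx·ln z = 28.1008).
Slope k = (n·Σx·ln z − Σx·Σln z)/(n·Σ(x)² − (Σx)²) = (5·28.1008 − 17.0000·6.5167)/146.0000 = 0.20357; ln C = (Σln z − k·Σx)/n = 0.61121, so C = exp(0.61121) = 1.84266.

k = 0.20, C = 1.84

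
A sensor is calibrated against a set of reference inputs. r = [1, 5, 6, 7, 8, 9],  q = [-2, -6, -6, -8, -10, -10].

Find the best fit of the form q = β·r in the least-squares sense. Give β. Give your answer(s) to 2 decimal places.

β = -1.15

Setting ∂/∂β … = 0 gives: 256·β = -294.
Hence β = -294 / 256 ≈ -1.14844.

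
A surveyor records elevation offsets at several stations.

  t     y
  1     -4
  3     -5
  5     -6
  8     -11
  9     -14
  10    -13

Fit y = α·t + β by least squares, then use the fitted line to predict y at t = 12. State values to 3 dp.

The normal equations are: 280·α + 36·β = -393;  36·α + 6·β = -53.
Eliminating β: 6·(row 1) − 36·(row 2) gives 384·α = 6·(-393) − 36·(-53) = -450, so α = -75/64.
Then β = ((-53) − 36·(-75/64))/6 = -173/96.
At t = 12: ŷ = (-75/64)·(12) + (-173/96)·(1) = -1523/96.

ŷ = -15.865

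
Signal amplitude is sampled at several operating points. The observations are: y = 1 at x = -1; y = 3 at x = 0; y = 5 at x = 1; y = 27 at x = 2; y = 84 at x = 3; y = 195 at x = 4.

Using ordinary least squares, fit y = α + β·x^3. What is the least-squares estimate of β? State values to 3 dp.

β = 2.999

Entries of AᵀA: Σ1 = 6, Σx^3 = 99, Σx^3·x^3 = 4891.
And Σy = 315, Σx^3·y = 14968.
det = 6·4891 − 99² = 19545.
α = (315·4891 − 99·14968)/19545 = 19611/6515; β = (6·14968 − 99·315)/19545 = 19541/6515.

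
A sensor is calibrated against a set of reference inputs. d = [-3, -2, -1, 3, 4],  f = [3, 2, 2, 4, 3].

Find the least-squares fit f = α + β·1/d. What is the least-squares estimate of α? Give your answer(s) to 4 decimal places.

α = 3.1239

Normal-equation sums: Σ1 = 5, Σ1/d = -5/4, Σ1/d·1/d = 221/144.
And Σf = 14, Σ1/d·f = -23/12.
So XᵀX·[α, β]ᵀ = Xᵀf: [[5, -5/4]; [-5/4, 221/144]]·[α, β]ᵀ = [14, -23/12]ᵀ.
Determinant 5·(221/144) − (-5/4)² = 55/9.
α = (14·(221/144) − (-5/4)·(-23/12))/(55/9) = 2749/880; β = (5·(-23/12) − (-5/4)·14)/(55/9) = 57/44.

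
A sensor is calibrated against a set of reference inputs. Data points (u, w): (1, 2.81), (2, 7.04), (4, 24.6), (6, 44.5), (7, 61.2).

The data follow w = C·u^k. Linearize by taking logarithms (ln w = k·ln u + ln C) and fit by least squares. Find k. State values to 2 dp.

With ln wᵢ as the transformed response and ln uᵢ as the regressor:
XᵀX = [[9.3992, 5.8171]; [5.8171, 5]], rhs = [20.5991, 14.0972]ᵀ  (here Σln u = 5.8171, Σ(ln u)² = 9.3992, Σln w = 14.0972, Σln u·ln w = 20.5991).
Solving (det = 13.1574): k = 1.59534, ln C = 0.96338.

k = 1.60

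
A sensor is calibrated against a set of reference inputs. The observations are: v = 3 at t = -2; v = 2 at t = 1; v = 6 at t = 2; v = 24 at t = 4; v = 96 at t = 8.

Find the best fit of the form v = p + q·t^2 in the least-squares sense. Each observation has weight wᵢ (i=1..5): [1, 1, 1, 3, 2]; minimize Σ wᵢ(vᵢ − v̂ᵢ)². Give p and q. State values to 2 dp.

From the data, Σwᵢ·1 = 8, Σwᵢ·t^2 = 185, Σwᵢ·t^2·t^2 = 8993.
Right-hand side: Σwᵢ·v = 275, Σwᵢ·t^2·v = 13478.
det = 8·8993 − 185² = 37719.
p = (275·8993 − 185·13478)/37719 = -6785/12573; q = (8·13478 − 185·275)/37719 = 18983/12573.

p = -0.54, q = 1.51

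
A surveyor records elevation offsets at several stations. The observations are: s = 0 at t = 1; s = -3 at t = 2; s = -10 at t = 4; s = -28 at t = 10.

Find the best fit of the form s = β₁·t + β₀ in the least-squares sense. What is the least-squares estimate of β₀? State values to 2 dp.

β₀ = 2.98

Forming MᵀM = [[121, 17]; [17, 4]] and Mᵀs = [-326, -41]ᵀ gives MᵀM·[β₁, β₀]ᵀ = Mᵀs.
Eliminating β₀: 4·(row 1) − 17·(row 2) gives 195·β₁ = 4·(-326) − 17·(-41) = -607, so β₁ = -607/195.
Then β₀ = ((-41) − 17·(-607/195))/4 = 581/195.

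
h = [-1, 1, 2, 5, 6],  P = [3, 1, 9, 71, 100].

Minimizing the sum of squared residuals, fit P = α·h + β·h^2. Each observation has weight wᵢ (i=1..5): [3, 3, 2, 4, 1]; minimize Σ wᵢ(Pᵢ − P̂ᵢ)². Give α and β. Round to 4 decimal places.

Setting ∂/∂α … = 0 gives: 150·α + 732·β = 2050;  732·α + 3834·β = 10784.
(Σwᵢ·h·h = 150, Σwᵢ·h·h^2 = 732, Σwᵢ·h^2·h^2 = 3834, Σwᵢ·h·P = 2050, Σwᵢ·h^2·P = 10784.)
Eliminating β: 3834·(row 1) − 732·(row 2) gives 39276·α = 3834·2050 − 732·10784 = -34188, so α = -2849/3273.
Then β = (10784 − 732·(-2849/3273))/3834 = 3250/1091.

α = -0.8705, β = 2.9789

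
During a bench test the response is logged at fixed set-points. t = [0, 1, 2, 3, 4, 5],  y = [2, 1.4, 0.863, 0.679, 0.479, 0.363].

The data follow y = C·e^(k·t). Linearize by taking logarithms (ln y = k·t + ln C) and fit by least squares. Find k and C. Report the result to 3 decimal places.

k = -0.343, C = 1.911

Taking logs, ln y = k·t + ln C, so regress ln y on t.
AᵀA = [[55.0000, 15.0000]; [15.0000, 6]], rhs = [-9.1306, -1.2543]ᵀ  (here Σt = 15.0000, Σ(t)² = 55.0000, Σln y = -1.2543, Σt·ln y = -9.1306).
Slope k = (n·Σt·ln y − Σt·Σln y)/(n·Σ(t)² − (Σt)²) = (6·-9.1306 − 15.0000·-1.2543)/105.0000 = -0.34257; ln C = (Σln y − k·Σt)/n = 0.64738, so C = exp(0.64738) = 1.91052.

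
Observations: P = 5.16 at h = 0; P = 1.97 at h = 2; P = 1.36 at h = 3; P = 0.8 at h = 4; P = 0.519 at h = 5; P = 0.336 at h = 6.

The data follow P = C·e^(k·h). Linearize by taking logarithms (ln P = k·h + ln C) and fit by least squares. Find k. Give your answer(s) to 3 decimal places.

k = -0.455

Linearized form: ln P = k·h + ln C. From the 6 transformed points,
Σh = 20.0000, Σ(h)² = 90.0000, Σln P = 0.6568, Σh·ln P = -8.4372.
Equations: 90.0000·k + 20.0000·ln C = -8.4372;  20.0000·k + 6·ln C = 0.6568.
Solving (det = 140.0000): k = -0.45542, ln C = 1.62755.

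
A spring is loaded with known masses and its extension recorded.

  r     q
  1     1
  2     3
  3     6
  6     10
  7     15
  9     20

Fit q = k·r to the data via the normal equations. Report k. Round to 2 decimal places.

k = 2.06

With design matrix A, AᵀA = [[180]] and Aᵀq = [370]ᵀ.
Hence k = 370 / 180 ≈ 2.05556.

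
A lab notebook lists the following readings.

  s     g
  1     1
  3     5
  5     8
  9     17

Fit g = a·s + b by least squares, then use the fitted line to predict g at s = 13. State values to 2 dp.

Compute the Gram sums: Σs·s = 116, Σs = 18, Σ1 = 4.
For Aᵀg: Σs·g = 209, Σg = 31.
AᵀA·[a, b]ᵀ = Aᵀg becomes [[116, 18]; [18, 4]]·[a, b]ᵀ = [209, 31]ᵀ.
Δ = 116·4 − 18² = 140.
a = (209·4 − 18·31)/140 = 139/70; b = (116·31 − 18·209)/140 = -83/70.
At s = 13: ĝ = (139/70)·(13) + (-83/70)·(1) = 862/35.

ĝ = 24.63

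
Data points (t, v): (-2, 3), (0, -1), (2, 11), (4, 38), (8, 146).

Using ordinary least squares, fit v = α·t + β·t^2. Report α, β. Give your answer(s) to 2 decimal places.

α = 1.71, β = 2.06

Forming XᵀX = [[88, 576]; [576, 4384]] and Xᵀv = [1336, 10008]ᵀ gives XᵀX·[α, β]ᵀ = Xᵀv.
Determinant 88·4384 − 576² = 54016.
α = (1336·4384 − 576·10008)/54016 = 361/211; β = (88·10008 − 576·1336)/54016 = 1737/844.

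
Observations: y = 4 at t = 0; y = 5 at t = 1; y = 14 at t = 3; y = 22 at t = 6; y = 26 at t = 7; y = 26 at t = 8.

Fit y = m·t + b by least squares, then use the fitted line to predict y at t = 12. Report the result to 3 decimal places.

ŷ = 39.714

Entries of MᵀM: Σt·t = 159, Σt = 25, Σ1 = 6.
Moment sums: Σt·y = 569, Σy = 97.
Normal equations: [[159, 25]; [25, 6]]·[m, b]ᵀ = [569, 97]ᵀ.
Δ = 159·6 − 25² = 329.
m = (569·6 − 25·97)/329 = 989/329; b = (159·97 − 25·569)/329 = 1198/329.
At t = 12: ŷ = (989/329)·(12) + (1198/329)·(1) = 278/7.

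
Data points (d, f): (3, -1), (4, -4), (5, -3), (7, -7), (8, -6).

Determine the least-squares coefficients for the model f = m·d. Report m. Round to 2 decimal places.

m = -0.80

Normal-equation sums: Σd·d = 163.
For Aᵀf: Σd·f = -131.
So AᵀA·[m]ᵀ = Aᵀf: [[163]]·[m]ᵀ = [-131]ᵀ.
Hence m = -131 / 163 ≈ -0.803681.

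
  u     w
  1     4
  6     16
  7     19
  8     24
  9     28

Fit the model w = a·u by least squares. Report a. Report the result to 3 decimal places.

XᵀX·[a]ᵀ = Xᵀw reads: 231·a = 677.
(Σu·u = 231, Σu·w = 677.)
Hence a = 677 / 231 ≈ 2.93074.

a = 2.931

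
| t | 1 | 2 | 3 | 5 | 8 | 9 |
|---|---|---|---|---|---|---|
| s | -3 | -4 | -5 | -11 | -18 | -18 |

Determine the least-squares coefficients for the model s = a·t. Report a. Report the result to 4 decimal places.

Compute the Gram sums: Σt·t = 184.
Right-hand side: Σt·s = -387.
a = (-387)/184 = -2.10326.

a = -2.1033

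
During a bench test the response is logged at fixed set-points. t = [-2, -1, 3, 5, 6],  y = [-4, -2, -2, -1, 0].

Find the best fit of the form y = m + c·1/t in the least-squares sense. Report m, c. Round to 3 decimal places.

Compute the Gram sums: Σ1 = 5, Σ1/t = -4/5, Σ1/t·1/t = 643/450.
Right-hand side: Σy = -9, Σ1/t·y = 47/15.
So AᵀA·[m, c]ᵀ = Aᵀy: [[5, -4/5]; [-4/5, 643/450]]·[m, c]ᵀ = [-9, 47/15]ᵀ.
det = 5·(643/450) − (-4/5)² = 2927/450.
m = ((-9)·(643/450) − (-4/5)·(47/15))/(2927/450) = -4659/2927; c = (5·(47/15) − (-4/5)·(-9))/(2927/450) = 3810/2927.

m = -1.592, c = 1.302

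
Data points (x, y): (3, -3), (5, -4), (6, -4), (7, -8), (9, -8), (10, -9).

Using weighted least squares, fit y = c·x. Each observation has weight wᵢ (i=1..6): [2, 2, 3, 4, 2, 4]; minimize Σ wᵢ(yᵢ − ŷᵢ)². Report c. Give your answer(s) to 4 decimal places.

c = -0.9186

The normal system AᵀWA·[c]ᵀ = AᵀWy is [[934]]·[c]ᵀ = [-858]ᵀ.
c = (-858)/934 = -0.91863.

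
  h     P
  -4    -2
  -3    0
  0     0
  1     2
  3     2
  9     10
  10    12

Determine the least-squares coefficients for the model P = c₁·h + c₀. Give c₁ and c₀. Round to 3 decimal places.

From the data, Σh·h = 216, Σh = 16, Σ1 = 7.
For AᵀP: Σh·P = 226, ΣP = 24.
So AᵀA·[c₁, c₀]ᵀ = AᵀP: [[216, 16]; [16, 7]]·[c₁, c₀]ᵀ = [226, 24]ᵀ.
det = 216·7 − 16² = 1256.
c₁ = (226·7 − 16·24)/1256 = 599/628; c₀ = (216·24 − 16·226)/1256 = 196/157.

c₁ = 0.954, c₀ = 1.248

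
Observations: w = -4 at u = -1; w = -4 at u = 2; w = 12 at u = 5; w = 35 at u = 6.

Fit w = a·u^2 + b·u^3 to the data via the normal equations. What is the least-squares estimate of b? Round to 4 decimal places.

b = 0.5074

XᵀX·[a, b]ᵀ = Xᵀw reads: 1938·a + 10932·b = 1540;  10932·a + 62346·b = 9032.
(Σu^2·u^2 = 1938, Σu^2·u^3 = 10932, Σu^3·u^3 = 62346, Σu^2·w = 1540, Σu^3·w = 9032.)
Δ = 1938·62346 − 10932² = 1317924.
a = (1540·62346 − 10932·9032)/1317924 = -75694/36609; b = (1938·9032 − 10932·1540)/1317924 = 6192/12203.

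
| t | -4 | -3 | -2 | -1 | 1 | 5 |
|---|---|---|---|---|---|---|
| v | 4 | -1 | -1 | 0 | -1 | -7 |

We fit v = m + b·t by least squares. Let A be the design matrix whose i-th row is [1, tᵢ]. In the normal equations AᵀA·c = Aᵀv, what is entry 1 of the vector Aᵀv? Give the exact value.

Entry 1 ↔ basis 1, so (Aᵀv)_{1} = Σᵢ vᵢ = (1)·(4) + (1)·(-1) + (1)·(-1) + (1)·(0) + (1)·(-1) + (1)·(-7) = -6.

-6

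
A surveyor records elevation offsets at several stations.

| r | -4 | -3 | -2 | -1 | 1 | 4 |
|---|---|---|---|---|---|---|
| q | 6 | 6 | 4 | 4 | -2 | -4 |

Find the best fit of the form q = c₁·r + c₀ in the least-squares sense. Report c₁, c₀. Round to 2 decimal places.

c₁ = -1.41, c₀ = 1.16

Normal-equation sums: Σr·r = 47, Σr = -5, Σ1 = 6.
Right-hand side: Σr·q = -72, Σq = 14.
Normal equations: [[47, -5]; [-5, 6]]·[c₁, c₀]ᵀ = [-72, 14]ᵀ.
Eliminating c₀: 6·(row 1) − (-5)·(row 2) gives 257·c₁ = 6·(-72) − (-5)·14 = -362, so c₁ = -362/257.
Then c₀ = (14 − (-5)·(-362/257))/6 = 298/257.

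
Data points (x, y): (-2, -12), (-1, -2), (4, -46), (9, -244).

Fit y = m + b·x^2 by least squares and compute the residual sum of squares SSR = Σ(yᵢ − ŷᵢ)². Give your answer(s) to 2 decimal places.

SSR = 2.68

Forming MᵀM = [[4, 102]; [102, 6834]] and Mᵀy = [-304, -20550]ᵀ gives MᵀM·[m, b]ᵀ = Mᵀy.
Δ = 4·6834 − 102² = 16932.
m = ((-304)·6834 − 102·(-20550))/16932 = 91/83; b = (4·(-20550) − 102·(-304))/16932 = -4266/1411.
Residuals: -1415/1411, -103/1411, 1803/1411, -285/1411; SSR = 3788/1411.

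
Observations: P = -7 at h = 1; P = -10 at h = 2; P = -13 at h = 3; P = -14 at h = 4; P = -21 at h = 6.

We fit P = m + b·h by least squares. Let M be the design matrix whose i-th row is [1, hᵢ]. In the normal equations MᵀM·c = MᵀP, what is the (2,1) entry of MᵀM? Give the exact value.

16

Row 2 ↔ basis h, column 1 ↔ basis 1, so (MᵀM)_{2,1} = Σᵢ h = (1)·(1) + (2)·(1) + (3)·(1) + (4)·(1) + (6)·(1) = 16.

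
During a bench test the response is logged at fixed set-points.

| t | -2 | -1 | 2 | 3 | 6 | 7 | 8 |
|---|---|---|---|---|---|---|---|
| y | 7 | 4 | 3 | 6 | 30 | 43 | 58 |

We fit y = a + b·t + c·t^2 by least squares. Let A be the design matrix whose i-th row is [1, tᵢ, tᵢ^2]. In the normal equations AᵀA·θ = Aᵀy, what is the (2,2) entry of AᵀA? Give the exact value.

167

Row 2 ↔ basis t, column 2 ↔ basis t, so (AᵀA)_{2,2} = Σᵢ (t)·(t) = (-2)·(-2) + (-1)·(-1) + (2)·(2) + (3)·(3) + (6)·(6) + (7)·(7) + (8)·(8) = 167.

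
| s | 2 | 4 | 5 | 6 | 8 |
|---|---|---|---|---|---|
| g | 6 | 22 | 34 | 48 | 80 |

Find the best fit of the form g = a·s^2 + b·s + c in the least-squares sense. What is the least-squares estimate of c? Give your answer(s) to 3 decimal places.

c = -3.000

Normal-equation sums: Σs^2·s^2 = 6289, Σs^2·s = 925, Σs^2 = 145, Σs·s = 145, Σs = 25, Σ1 = 5.
Moment sums: Σs^2·g = 8074, Σs·g = 1198, Σg = 190.
Normal equations: [[6289, 925, 145]; [925, 145, 25]; [145, 25, 5]]·[a, b, c]ᵀ = [8074, 1198, 190]ᵀ.
Solving the 3×3 system (Gaussian elimination) gives a = 1, b = 12/5, c = -3.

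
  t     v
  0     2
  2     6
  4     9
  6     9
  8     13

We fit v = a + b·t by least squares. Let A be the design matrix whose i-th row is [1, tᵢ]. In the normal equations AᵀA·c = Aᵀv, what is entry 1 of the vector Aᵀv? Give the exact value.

39

Entry 1 ↔ basis 1, so (Aᵀv)_{1} = Σᵢ vᵢ = (1)·(2) + (1)·(6) + (1)·(9) + (1)·(9) + (1)·(13) = 39.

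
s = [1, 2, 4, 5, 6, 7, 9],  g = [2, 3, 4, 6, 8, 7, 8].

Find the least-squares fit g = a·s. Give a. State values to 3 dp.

a = 1.052

Setting ∂/∂a … = 0 gives: 212·a = 223.
a = 223/212 = 1.05189.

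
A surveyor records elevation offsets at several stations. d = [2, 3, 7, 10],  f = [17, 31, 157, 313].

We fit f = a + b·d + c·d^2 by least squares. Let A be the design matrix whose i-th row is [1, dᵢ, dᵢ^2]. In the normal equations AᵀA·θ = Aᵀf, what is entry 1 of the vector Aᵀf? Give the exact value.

518

Entry 1 ↔ basis 1, so (Aᵀf)_{1} = Σᵢ fᵢ = (1)·(17) + (1)·(31) + (1)·(157) + (1)·(313) = 518.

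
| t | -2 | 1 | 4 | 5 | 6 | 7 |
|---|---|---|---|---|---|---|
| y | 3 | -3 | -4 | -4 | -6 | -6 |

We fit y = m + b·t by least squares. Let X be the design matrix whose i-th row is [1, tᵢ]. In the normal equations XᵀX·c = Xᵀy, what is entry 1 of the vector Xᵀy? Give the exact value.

-20

Entry 1 ↔ basis 1, so (Xᵀy)_{1} = Σᵢ yᵢ = (1)·(3) + (1)·(-3) + (1)·(-4) + (1)·(-4) + (1)·(-6) + (1)·(-6) = -20.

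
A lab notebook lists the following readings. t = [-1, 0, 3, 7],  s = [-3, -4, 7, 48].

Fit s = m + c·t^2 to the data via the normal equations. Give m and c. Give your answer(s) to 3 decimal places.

XᵀX·[m, c]ᵀ = Xᵀs reads: 4·m + 59·c = 48;  59·m + 2483·c = 2412.
Δ = 4·2483 − 59² = 6451.
m = (48·2483 − 59·2412)/6451 = -23124/6451; c = (4·2412 − 59·48)/6451 = 6816/6451.

m = -3.585, c = 1.057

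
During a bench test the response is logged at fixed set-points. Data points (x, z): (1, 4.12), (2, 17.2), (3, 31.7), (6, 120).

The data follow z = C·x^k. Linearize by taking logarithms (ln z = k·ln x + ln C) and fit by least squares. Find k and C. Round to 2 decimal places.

k = 1.86, C = 4.29

With ln zᵢ as the transformed response and ln xᵢ as the regressor:
Σln x = 3.5835, Σ(ln x)² = 4.8978, Σln z = 12.5046, Σln x·ln z = 14.3471.
Equations: 4.8978·k + 3.5835·ln C = 14.3471;  3.5835·k + 4·ln C = 12.5046.
Δ = 4.8978·4 − (3.5835)² = 6.7496; k = (14.3471·4 − 3.5835·12.5046)/6.7496 = 1.86354, ln C = (4.8978·12.5046 − 3.5835·14.3471)/6.7496 = 1.45664, so C = exp(1.45664) = 4.29151.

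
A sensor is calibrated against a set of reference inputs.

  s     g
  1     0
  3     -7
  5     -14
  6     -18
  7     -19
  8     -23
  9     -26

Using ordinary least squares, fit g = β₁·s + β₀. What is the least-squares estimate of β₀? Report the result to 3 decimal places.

β₀ = 2.680

Entries of MᵀM: Σs·s = 265, Σs = 39, Σ1 = 7.
And Σs·g = -750, Σg = -107.
So MᵀM·[β₁, β₀]ᵀ = Mᵀg: [[265, 39]; [39, 7]]·[β₁, β₀]ᵀ = [-750, -107]ᵀ.
Δ = 265·7 − 39² = 334.
β₁ = ((-750)·7 − 39·(-107))/334 = -1077/334; β₀ = (265·(-107) − 39·(-750))/334 = 895/334.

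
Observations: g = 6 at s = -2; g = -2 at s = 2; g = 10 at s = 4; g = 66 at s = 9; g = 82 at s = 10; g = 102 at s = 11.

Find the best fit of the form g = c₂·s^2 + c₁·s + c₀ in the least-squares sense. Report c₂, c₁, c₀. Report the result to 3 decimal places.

c₂ = 0.986, c₁ = -1.465, c₀ = -1.294

Sums needed: Σs^2·s^2 = 31490, Σs^2·s = 3124, Σs^2 = 326, Σs·s = 326, Σs = 34, Σ1 = 6.
And Σs^2·g = 26064, Σs·g = 2560, Σg = 264.
Inverting the 3×3 Gram matrix, [c₂, c₁, c₀]ᵀ = [30644/31065, -227588/155325, -66996/51775]ᵀ.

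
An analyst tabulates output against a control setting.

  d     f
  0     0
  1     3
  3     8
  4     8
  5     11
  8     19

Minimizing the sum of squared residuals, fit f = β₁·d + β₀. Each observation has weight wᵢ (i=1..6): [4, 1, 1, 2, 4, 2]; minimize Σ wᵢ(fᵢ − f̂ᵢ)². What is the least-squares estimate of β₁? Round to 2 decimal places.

Normal-equation sums: Σwᵢ·d·d = 270, Σwᵢ·d = 48, Σwᵢ·1 = 14.
For MᵀWf: Σwᵢ·d·f = 615, Σwᵢ·f = 109.
det = 270·14 − 48² = 1476.
β₁ = (615·14 − 48·109)/1476 = 563/246; β₀ = (270·109 − 48·615)/1476 = -5/82.

β₁ = 2.29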